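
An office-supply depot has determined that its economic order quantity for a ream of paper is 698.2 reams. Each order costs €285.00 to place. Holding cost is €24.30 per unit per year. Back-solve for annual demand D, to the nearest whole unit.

Invert the EOQ relation Q*² = 2DS/H.
From Q* = √(2DS/H): D = Q*²H / (2S) = 698.2² × 24.3 / (2 × 285) = 20782.180.

D ≈ 20,782 reams per year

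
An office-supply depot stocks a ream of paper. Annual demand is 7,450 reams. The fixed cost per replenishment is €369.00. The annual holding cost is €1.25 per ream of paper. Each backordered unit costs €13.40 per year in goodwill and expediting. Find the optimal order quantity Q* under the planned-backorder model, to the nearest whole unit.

With planned backorders, Q* = √(2DS/H) · √((H+B)/B).
√(2DS/H) = √(2 × 7,450 × 369 / 1.25) = 2097.255.
√((H+B)/B) = √((1.25+13.4)/13.4) = 1.0456.
Q* ≈ 2192.894.

Q* ≈ 2,193 reams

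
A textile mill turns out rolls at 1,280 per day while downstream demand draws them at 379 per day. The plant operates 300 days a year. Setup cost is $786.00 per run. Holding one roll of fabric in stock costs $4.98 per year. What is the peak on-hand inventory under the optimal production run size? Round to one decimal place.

I_max ≈ 5,026.3 rolls

Annual demand D = 379 × 300 = 113,700.
Production build-up factor (1 − d/p) = 1 − 379/1,280 = 0.7039.
Q* = √(2DS / (H(1 − d/p))) = √(2 × 113,700 × 786 / (4.98 × 0.7039)).
= √(178,736,400 / 3.5055) ≈ 7140.595.
Maximum inventory = Q*(1 − d/p) = 7140.595 × 0.7039 ≈ 5026.310.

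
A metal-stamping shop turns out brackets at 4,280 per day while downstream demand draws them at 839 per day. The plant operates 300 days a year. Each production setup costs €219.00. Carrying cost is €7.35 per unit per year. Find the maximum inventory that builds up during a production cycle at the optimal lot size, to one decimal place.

I_max ≈ 3,472.6 brackets

Annual demand D = 839 × 300 = 251,700.
Production build-up factor (1 − d/p) = 1 − 839/4,280 = 0.8040.
Q* = √(2DS / (H(1 − d/p))) = √(2 × 251,700 × 219 / (7.35 × 0.8040)).
= √(110,244,600 / 5.9092) ≈ 4319.312.
Maximum inventory = Q*(1 − d/p) = 4319.312 × 0.8040 ≈ 3472.605.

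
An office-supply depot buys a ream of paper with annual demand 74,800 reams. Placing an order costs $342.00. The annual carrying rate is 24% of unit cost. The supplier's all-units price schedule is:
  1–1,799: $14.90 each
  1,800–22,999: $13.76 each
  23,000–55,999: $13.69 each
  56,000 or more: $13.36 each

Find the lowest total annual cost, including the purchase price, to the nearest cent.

Holding cost per unit per year at price C is H = 0.24·C.
Evaluate total cost at each tier's feasible EOQ or, if the EOQ is below the tier, at the tier's minimum quantity.
Tier 1 ($14.90): EOQ = 3782.5 exceeds tier's upper bound 1799, so this tier is dominated.
EOQ at $13.76 = 3936.1 (feasible in tier 2): TC = 74,800×$13.76 + (74,800/3936.1)×342 + (3936.1/2)×0.24×$13.76 = $1,042,246.51.
EOQ at $13.69 = 3946.1 < 23000, so use break Q=23000: TC = 74,800×$13.69 + (74,800/23000.0)×342 + (23000.0/2)×0.24×$13.69 = $1,062,908.64.
EOQ at $13.36 = 3994.6 < 56000, so use break Q=56000: TC = 74,800×$13.36 + (74,800/56000.0)×342 + (56000.0/2)×0.24×$13.36 = $1,089,564.01.
Lowest total cost among the candidates is at Q = 3936.1.

TC* ≈ $1,042,246.51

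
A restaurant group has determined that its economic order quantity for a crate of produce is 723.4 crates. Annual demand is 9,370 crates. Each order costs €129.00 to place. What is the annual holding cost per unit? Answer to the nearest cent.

Invert the EOQ relation Q*² = 2DS/H.
From Q* = √(2DS/H): H = 2DS / Q*² = 2 × 9,370 × 129 / 723.4² = 4.6196.

H ≈ €4.62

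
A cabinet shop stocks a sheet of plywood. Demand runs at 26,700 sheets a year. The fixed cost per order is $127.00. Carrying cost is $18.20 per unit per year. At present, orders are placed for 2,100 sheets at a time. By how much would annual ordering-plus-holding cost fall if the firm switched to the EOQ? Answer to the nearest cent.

EOQ = √(2DS/H) = √(2 × 26,700 × 127 / 18.2) ≈ 610.43.
Cost at Q* = (D/Q*)S + (Q*/2)H = √(2DSH) ≈ $11,109.85.
Cost at Q = 2,100: (26,700/2,100)×127 + (2,100/2)×18.2 = $1,614.71 + $19,110.00 = $20,724.71.
Excess = $20,724.71 − $11,109.85 = $9,614.86.

Extra cost ≈ $9,614.86 per year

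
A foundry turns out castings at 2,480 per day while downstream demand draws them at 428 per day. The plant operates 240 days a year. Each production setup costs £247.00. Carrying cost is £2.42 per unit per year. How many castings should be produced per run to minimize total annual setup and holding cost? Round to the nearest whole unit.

Annual demand D = 428 × 240 = 102,720.
Production build-up factor (1 − d/p) = 1 − 428/2,480 = 0.8274.
Q* = √(2DS / (H(1 − d/p))) = √(2 × 102,720 × 247 / (2.42 × 0.8274)).
= √(50,743,680 / 2.0024) ≈ 5034.084.

Q* ≈ 5,034 castings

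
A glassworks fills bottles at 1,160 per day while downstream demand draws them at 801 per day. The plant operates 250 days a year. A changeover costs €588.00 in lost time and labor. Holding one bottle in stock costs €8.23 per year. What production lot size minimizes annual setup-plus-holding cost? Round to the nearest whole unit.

Q* ≈ 9,615 bottles

Annual demand D = 801 × 250 = 200,250.
Production build-up factor (1 − d/p) = 1 − 801/1,160 = 0.3095.
Q* = √(2DS / (H(1 − d/p))) = √(2 × 200,250 × 588 / (8.23 × 0.3095)).
= √(235,494,000 / 2.547) ≈ 9615.498.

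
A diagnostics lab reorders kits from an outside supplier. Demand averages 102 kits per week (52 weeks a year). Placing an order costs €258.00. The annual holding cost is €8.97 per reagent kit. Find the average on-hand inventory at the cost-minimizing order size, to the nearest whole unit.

Annual demand D = 102 × 52 = 5,304.
Q* = √(2DS/H) = √(2 × 5,304 × 258 / 8.97) ≈ 552.37.
Average inventory = Q*/2 ≈ 552.37 / 2 = 276.185.

Average inventory ≈ 276 kits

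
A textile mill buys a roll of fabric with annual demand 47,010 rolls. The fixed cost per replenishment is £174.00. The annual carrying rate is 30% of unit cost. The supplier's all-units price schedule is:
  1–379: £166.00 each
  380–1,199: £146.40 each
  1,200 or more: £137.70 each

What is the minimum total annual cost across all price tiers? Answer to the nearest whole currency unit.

Holding cost per unit per year at price C is H = 0.30·C.
For each price level, check whether its EOQ is feasible; otherwise the best quantity at that price is the breakpoint.
Tier 1 (£166.00): EOQ = 573.2 exceeds tier's upper bound 379, so this tier is dominated.
EOQ at £146.40 = 610.3 (feasible in tier 2): TC = 47,010×£146.40 + (47,010/610.3)×174 + (610.3/2)×0.30×£146.40 = £6,909,069.01.
EOQ at £137.70 = 629.3 < 1200, so use break Q=1200: TC = 47,010×£137.70 + (47,010/1200.0)×174 + (1200.0/2)×0.30×£137.70 = £6,504,879.45.
Lowest total cost among the candidates is at Q = 1200.0.

TC* ≈ £6,504,879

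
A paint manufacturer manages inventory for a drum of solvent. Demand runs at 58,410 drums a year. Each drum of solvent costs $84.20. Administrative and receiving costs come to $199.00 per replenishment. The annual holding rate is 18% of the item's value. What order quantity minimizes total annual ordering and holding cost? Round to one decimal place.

Holding cost H = 0.18 × $84.20 = $15.1560 per unit per year.
EOQ = √(2DS / H) = √(2 × 58,410 × 199 / 15.156).
= √(23,247,180 / 15.156) = √1,533,859.8575 ≈ 1238.491.

Q* ≈ 1,238.5 drums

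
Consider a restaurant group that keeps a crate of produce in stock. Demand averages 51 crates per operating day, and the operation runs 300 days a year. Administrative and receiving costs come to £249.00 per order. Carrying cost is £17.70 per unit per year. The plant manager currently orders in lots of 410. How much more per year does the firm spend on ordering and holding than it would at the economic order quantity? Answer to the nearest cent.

Extra cost ≈ £1,307.38 per year

Annual demand D = 51 × 300 = 15,300.
EOQ = √(2DS/H) = √(2 × 15,300 × 249 / 17.7) ≈ 656.11.
Cost at Q* = (D/Q*)S + (Q*/2)H = √(2DSH) ≈ £11,613.07.
Cost at Q = 410: (15,300/410)×249 + (410/2)×17.7 = £9,291.95 + £3,628.50 = £12,920.45.
Excess = £12,920.45 − £11,613.07 = £1,307.38.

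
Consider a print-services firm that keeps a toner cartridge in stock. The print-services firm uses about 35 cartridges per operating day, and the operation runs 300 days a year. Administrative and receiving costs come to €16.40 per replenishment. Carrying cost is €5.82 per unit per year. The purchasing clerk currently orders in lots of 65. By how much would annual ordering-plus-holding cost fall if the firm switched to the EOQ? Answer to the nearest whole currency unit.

Annual demand D = 35 × 300 = 10,500.
EOQ = √(2DS/H) = √(2 × 10,500 × 16.4 / 5.82) ≈ 243.26.
Cost at Q* = (D/Q*)S + (Q*/2)H = √(2DSH) ≈ €1,415.77.
Cost at Q = 65: (10,500/65)×16.4 + (65/2)×5.82 = €2,649.23 + €189.15 = €2,838.38.
Excess = €2,838.38 − €1,415.77 = €1,422.61.

Extra cost ≈ €1,423 per year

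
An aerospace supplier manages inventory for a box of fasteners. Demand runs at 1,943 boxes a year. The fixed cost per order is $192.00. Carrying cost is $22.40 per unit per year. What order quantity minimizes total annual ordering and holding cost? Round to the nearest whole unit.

Q* ≈ 183 boxes

EOQ = √(2DS / H) = √(2 × 1,943 × 192 / 22.4).
= √(746,112 / 22.4) = √33,308.5714 ≈ 182.506.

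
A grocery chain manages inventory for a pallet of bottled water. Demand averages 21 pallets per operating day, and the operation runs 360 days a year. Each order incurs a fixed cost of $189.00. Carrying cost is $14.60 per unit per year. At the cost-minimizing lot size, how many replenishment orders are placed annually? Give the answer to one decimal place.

Annual demand D = 21 × 360 = 7,560.
The optimal lot size = √(2DS/H) = √(2 × 7,560 × 189 / 14.6) ≈ 442.42.
Orders per year = D / Q* = 7,560 / 442.42 ≈ 17.088.

N ≈ 17.1 orders per year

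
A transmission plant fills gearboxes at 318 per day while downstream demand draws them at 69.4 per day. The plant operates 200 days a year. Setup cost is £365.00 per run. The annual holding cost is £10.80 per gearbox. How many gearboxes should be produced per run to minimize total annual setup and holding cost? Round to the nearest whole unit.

Q* ≈ 1,095 gearboxes

Annual demand D = 69.4 × 200 = 13,880.
Production build-up factor (1 − d/p) = 1 − 69.4/318 = 0.7818.
Q* = √(2DS / (H(1 − d/p))) = √(2 × 13,880 × 365 / (10.8 × 0.7818)).
= √(10,132,400 / 8.443) ≈ 1095.487.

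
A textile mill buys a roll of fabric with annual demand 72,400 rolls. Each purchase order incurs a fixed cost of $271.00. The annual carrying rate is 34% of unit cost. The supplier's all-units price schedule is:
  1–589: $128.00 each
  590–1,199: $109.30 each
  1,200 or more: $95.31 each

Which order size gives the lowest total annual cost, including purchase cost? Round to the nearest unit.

Q* ≈ 1,200 rolls

Holding cost per unit per year at price C is H = 0.34·C.
Candidates are each tier's EOQ (if it falls in that tier) and each price-break quantity.
Tier 1 ($128.00): EOQ = 949.6 exceeds tier's upper bound 589, so this tier is dominated.
EOQ at $109.30 = 1027.6 (feasible in tier 2): TC = 72,400×$109.30 + (72,400/1027.6)×271 + (1027.6/2)×0.34×$109.30 = $7,951,507.26.
EOQ at $95.31 = 1100.4 < 1200, so use break Q=1200: TC = 72,400×$95.31 + (72,400/1200.0)×271 + (1200.0/2)×0.34×$95.31 = $6,936,237.57.
Lowest total cost is $6,936,237.57 at Q = 1200.0.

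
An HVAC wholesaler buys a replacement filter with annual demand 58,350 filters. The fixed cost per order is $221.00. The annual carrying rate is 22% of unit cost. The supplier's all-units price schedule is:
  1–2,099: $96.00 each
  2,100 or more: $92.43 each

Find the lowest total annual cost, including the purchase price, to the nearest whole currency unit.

TC* ≈ $5,420,782

Holding cost per unit per year at price C is H = 0.22·C.
Evaluate total cost at each tier's feasible EOQ or, if the EOQ is below the tier, at the tier's minimum quantity.
EOQ at $96.00 = 1105.1 (feasible in tier 1): TC = 58,350×$96.00 + (58,350/1105.1)×221 + (1105.1/2)×0.22×$96.00 = $5,624,938.80.
EOQ at $92.43 = 1126.2 < 2100, so use break Q=2100: TC = 58,350×$92.43 + (58,350/2100.0)×221 + (2100.0/2)×0.22×$92.43 = $5,420,782.47.
Lowest total cost among the candidates is at Q = 2100.0.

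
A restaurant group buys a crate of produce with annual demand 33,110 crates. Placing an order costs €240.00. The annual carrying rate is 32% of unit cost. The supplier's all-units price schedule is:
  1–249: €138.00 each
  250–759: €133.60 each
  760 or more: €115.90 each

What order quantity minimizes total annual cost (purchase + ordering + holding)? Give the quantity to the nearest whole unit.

Holding cost per unit per year at price C is H = 0.32·C.
For each price level, check whether its EOQ is feasible; otherwise the best quantity at that price is the breakpoint.
Tier 1 (€138.00): EOQ = 599.9 exceeds tier's upper bound 249, so this tier is dominated.
EOQ at €133.60 = 609.7 (feasible in tier 2): TC = 33,110×€133.60 + (33,110/609.7)×240 + (609.7/2)×0.32×€133.60 = €4,449,562.24.
EOQ at €115.90 = 654.6 < 760, so use break Q=760: TC = 33,110×€115.90 + (33,110/760.0)×240 + (760.0/2)×0.32×€115.90 = €3,861,998.23.
Lowest total cost is €3,861,998.23 at Q = 760.0.

Q* ≈ 760 crates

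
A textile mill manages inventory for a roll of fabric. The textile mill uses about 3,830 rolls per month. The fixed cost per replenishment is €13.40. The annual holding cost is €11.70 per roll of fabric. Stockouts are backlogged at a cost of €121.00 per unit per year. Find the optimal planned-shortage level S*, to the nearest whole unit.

S* ≈ 30 rolls

Annual demand D = 3,830 × 12 = 45,960.
With planned backorders, Q* = √(2DS/H) · √((H+B)/B).
√(2DS/H) = √(2 × 45,960 × 13.4 / 11.7) = 324.462.
√((H+B)/B) = √((11.7+121)/121) = 1.0472.
Q* ≈ 339.787.
S* = Q* · H/(H+B) = 339.787 × 11.7/132.7 ≈ 29.959.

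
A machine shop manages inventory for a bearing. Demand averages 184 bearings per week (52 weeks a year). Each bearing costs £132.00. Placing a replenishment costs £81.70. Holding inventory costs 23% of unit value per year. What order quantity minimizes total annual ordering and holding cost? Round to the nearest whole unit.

Q* ≈ 227 bearings

Annual demand D = 184 × 52 = 9,568.
Holding cost H = 0.23 × £132.00 = £30.3600 per unit per year.
EOQ = √(2DS / H) = √(2 × 9,568 × 81.7 / 30.36).
= √(1,563,411.2 / 30.36) = √51,495.7576 ≈ 226.927.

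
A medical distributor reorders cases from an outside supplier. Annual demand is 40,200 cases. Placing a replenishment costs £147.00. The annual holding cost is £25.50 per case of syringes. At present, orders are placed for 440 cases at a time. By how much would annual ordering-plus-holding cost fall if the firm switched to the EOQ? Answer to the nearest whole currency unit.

EOQ = √(2DS/H) = √(2 × 40,200 × 147 / 25.5) ≈ 680.80.
Cost at Q* = (D/Q*)S + (Q*/2)H = √(2DSH) ≈ £17,360.28.
Cost at Q = 440: (40,200/440)×147 + (440/2)×25.5 = £13,430.45 + £5,610.00 = £19,040.45.
Excess = £19,040.45 − £17,360.28 = £1,680.17.

Extra cost ≈ £1,680 per year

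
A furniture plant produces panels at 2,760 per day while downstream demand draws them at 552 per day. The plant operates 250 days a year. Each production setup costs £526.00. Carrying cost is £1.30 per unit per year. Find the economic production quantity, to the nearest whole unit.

Q* ≈ 11,815 panels

Annual demand D = 552 × 250 = 138,000.
Production build-up factor (1 − d/p) = 1 − 552/2,760 = 0.8000.
Q* = √(2DS / (H(1 − d/p))) = √(2 × 138,000 × 526 / (1.3 × 0.8000)).
= √(145,176,000 / 1.04) ≈ 11814.919.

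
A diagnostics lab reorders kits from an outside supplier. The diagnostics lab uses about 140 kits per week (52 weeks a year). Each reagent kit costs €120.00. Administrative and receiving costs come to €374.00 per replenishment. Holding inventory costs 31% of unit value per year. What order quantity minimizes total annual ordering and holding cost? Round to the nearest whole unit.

Annual demand D = 140 × 52 = 7,280.
Holding cost H = 0.31 × €120.00 = €37.2000 per unit per year.
EOQ = √(2DS / H) = √(2 × 7,280 × 374 / 37.2).
= √(5,445,440 / 37.2) = √146,382.7957 ≈ 382.600.

Q* ≈ 383 kits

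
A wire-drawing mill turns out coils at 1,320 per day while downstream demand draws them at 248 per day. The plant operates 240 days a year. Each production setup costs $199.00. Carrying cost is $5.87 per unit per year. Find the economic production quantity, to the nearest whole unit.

Q* ≈ 2,229 coils

Annual demand D = 248 × 240 = 59,520.
Production build-up factor (1 − d/p) = 1 − 248/1,320 = 0.8121.
Q* = √(2DS / (H(1 − d/p))) = √(2 × 59,520 × 199 / (5.87 × 0.8121)).
= √(23,688,960 / 4.7672) ≈ 2229.172.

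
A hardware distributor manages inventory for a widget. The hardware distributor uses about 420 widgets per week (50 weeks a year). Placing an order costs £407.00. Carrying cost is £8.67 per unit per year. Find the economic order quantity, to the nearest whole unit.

Q* ≈ 1,404 widgets

Annual demand D = 420 × 50 = 21,000.
EOQ = √(2DS / H) = √(2 × 21,000 × 407 / 8.67).
= √(17,094,000 / 8.67) = √1,971,626.2976 ≈ 1404.146.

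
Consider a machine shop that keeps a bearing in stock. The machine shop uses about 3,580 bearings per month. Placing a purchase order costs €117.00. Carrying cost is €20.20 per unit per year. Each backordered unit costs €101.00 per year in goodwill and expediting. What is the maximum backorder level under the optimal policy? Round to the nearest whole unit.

Annual demand D = 3,580 × 12 = 42,960.
With planned backorders, Q* = √(2DS/H) · √((H+B)/B).
√(2DS/H) = √(2 × 42,960 × 117 / 20.2) = 705.447.
√((H+B)/B) = √((20.2+101)/101) = 1.0954.
Q* ≈ 772.778.
S* = Q* · H/(H+B) = 772.778 × 20.2/121.2 ≈ 128.796.

S* ≈ 129 bearings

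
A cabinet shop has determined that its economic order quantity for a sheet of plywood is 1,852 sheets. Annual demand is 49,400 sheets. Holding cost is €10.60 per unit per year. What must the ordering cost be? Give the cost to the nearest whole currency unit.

S ≈ €368

Squaring Q* = √(2DS/H) gives Q*² = 2DS/H.
From Q* = √(2DS/H): S = Q*²H / (2D) = 1,852² × 10.6 / (2 × 49,400) = 367.9857.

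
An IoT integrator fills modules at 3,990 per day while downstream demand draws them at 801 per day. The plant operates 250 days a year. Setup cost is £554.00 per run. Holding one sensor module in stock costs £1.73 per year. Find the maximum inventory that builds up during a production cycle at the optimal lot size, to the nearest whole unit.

I_max ≈ 10,125 modules

Annual demand D = 801 × 250 = 200,250.
Production build-up factor (1 − d/p) = 1 − 801/3,990 = 0.7992.
Q* = √(2DS / (H(1 − d/p))) = √(2 × 200,250 × 554 / (1.73 × 0.7992)).
= √(221,877,000 / 1.3827) ≈ 12667.540.
Maximum inventory = Q*(1 − d/p) = 12667.540 × 0.7992 ≈ 10124.507.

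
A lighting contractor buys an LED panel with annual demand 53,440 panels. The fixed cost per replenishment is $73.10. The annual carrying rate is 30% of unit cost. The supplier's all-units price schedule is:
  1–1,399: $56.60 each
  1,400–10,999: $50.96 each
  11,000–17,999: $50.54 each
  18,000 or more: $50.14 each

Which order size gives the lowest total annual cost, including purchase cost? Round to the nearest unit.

Q* ≈ 1,400 panels

Holding cost per unit per year at price C is H = 0.30·C.
Evaluate total cost at each tier's feasible EOQ or, if the EOQ is below the tier, at the tier's minimum quantity.
EOQ at $56.60 = 678.3 (feasible in tier 1): TC = 53,440×$56.60 + (53,440/678.3)×73.1 + (678.3/2)×0.30×$56.60 = $3,036,221.96.
EOQ at $50.96 = 714.9 < 1400, so use break Q=1400: TC = 53,440×$50.96 + (53,440/1400.0)×73.1 + (1400.0/2)×0.30×$50.96 = $2,736,794.33.
EOQ at $50.54 = 717.8 < 11000, so use break Q=11000: TC = 53,440×$50.54 + (53,440/11000.0)×73.1 + (11000.0/2)×0.30×$50.54 = $2,784,603.73.
EOQ at $50.14 = 720.7 < 18000, so use break Q=18000: TC = 53,440×$50.14 + (53,440/18000.0)×73.1 + (18000.0/2)×0.30×$50.14 = $2,815,076.63.
Lowest total cost is $2,736,794.33 at Q = 1400.0.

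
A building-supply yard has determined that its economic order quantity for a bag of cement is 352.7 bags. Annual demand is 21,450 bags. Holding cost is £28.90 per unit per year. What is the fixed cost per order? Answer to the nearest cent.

Squaring Q* = √(2DS/H) gives Q*² = 2DS/H.
From Q* = √(2DS/H): S = Q*²H / (2D) = 352.7² × 28.9 / (2 × 21,450) = 83.8014.

S ≈ £83.80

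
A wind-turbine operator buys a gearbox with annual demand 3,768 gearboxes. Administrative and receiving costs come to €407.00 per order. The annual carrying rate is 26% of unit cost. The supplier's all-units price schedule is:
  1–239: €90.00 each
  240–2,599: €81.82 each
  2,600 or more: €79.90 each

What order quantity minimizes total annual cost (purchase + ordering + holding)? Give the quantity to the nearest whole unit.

Q* ≈ 380 gearboxes

Holding cost per unit per year at price C is H = 0.26·C.
For each price level, check whether its EOQ is feasible; otherwise the best quantity at that price is the breakpoint.
Tier 1 (€90.00): EOQ = 362.0 exceeds tier's upper bound 239, so this tier is dominated.
EOQ at €81.82 = 379.7 (feasible in tier 2): TC = 3,768×€81.82 + (3,768/379.7)×407 + (379.7/2)×0.26×€81.82 = €316,375.39.
EOQ at €79.90 = 384.2 < 2600, so use break Q=2600: TC = 3,768×€79.90 + (3,768/2600.0)×407 + (2600.0/2)×0.26×€79.90 = €328,659.24.
Lowest total cost is €316,375.39 at Q = 379.7.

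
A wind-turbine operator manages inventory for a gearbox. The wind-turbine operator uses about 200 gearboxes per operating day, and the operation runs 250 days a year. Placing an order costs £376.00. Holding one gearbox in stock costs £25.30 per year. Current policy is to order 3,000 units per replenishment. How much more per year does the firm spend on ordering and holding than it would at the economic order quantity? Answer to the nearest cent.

Extra cost ≈ £13,373.84 per year

Annual demand D = 200 × 250 = 50,000.
EOQ = √(2DS/H) = √(2 × 50,000 × 376 / 25.3) ≈ 1219.08.
Cost at Q* = (D/Q*)S + (Q*/2)H = √(2DSH) ≈ £30,842.83.
Cost at Q = 3,000: (50,000/3,000)×376 + (3,000/2)×25.3 = £6,266.67 + £37,950.00 = £44,216.67.
Excess = £44,216.67 − £30,842.83 = £13,373.84.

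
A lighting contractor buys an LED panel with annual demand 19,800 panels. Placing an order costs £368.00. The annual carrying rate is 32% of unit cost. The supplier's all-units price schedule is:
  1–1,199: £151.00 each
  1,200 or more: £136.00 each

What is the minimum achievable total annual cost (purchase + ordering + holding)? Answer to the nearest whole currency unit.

Holding cost per unit per year at price C is H = 0.32·C.
For each price level, check whether its EOQ is feasible; otherwise the best quantity at that price is the breakpoint.
EOQ at £151.00 = 549.2 (feasible in tier 1): TC = 19,800×£151.00 + (19,800/549.2)×368 + (549.2/2)×0.32×£151.00 = £3,016,335.97.
EOQ at £136.00 = 578.7 < 1200, so use break Q=1200: TC = 19,800×£136.00 + (19,800/1200.0)×368 + (1200.0/2)×0.32×£136.00 = £2,724,984.00.
Lowest total cost among the candidates is at Q = 1200.0.

TC* ≈ £2,724,984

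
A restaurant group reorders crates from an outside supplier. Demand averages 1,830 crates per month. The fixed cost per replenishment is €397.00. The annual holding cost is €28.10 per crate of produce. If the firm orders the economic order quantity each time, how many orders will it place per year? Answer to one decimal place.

N ≈ 27.9 orders per year

Annual demand D = 1,830 × 12 = 21,960.
The optimal lot size = √(2DS/H) = √(2 × 21,960 × 397 / 28.1) ≈ 787.72.
Orders per year = D / Q* = 21,960 / 787.72 ≈ 27.878.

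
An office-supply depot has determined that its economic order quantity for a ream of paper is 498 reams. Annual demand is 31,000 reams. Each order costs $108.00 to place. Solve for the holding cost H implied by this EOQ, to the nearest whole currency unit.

Squaring Q* = √(2DS/H) gives Q*² = 2DS/H.
From Q* = √(2DS/H): H = 2DS / Q*² = 2 × 31,000 × 108 / 498² = 26.9996.

H ≈ $27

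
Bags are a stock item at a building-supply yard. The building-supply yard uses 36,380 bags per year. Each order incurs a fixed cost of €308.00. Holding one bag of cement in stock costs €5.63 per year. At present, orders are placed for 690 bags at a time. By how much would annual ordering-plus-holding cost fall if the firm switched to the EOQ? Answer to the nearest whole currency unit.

EOQ = √(2DS/H) = √(2 × 36,380 × 308 / 5.63) ≈ 1995.11.
Cost at Q* = (D/Q*)S + (Q*/2)H = √(2DSH) ≈ €11,232.49.
Cost at Q = 690: (36,380/690)×308 + (690/2)×5.63 = €16,239.19 + €1,942.35 = €18,181.54.
Excess = €18,181.54 − €11,232.49 = €6,949.05.

Extra cost ≈ €6,949 per year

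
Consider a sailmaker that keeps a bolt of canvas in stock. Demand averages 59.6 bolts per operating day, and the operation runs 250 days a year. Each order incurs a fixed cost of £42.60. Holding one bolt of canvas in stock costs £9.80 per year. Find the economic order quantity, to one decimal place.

Q* ≈ 359.9 bolts

Annual demand D = 59.6 × 250 = 14,900.
EOQ = √(2DS / H) = √(2 × 14,900 × 42.6 / 9.8).
= √(1,269,480 / 9.8) = √129,538.7755 ≈ 359.915.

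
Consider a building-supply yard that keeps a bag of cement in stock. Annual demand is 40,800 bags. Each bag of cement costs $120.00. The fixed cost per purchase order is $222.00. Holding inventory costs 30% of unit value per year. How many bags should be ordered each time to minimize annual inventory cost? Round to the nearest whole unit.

Q* ≈ 709 bags

Holding cost H = 0.30 × $120.00 = $36.0000 per unit per year.
EOQ = √(2DS / H) = √(2 × 40,800 × 222 / 36).
= √(18,115,200 / 36) = √503,200 ≈ 709.366.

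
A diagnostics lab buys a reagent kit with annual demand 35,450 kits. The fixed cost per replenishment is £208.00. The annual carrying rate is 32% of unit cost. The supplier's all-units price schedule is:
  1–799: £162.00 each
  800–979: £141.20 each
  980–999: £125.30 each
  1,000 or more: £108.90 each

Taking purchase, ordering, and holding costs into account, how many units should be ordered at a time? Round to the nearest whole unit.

Q* ≈ 1,000 kits

Holding cost per unit per year at price C is H = 0.32·C.
Candidates are each tier's EOQ (if it falls in that tier) and each price-break quantity.
EOQ at £162.00 = 533.4 (feasible in tier 1): TC = 35,450×£162.00 + (35,450/533.4)×208 + (533.4/2)×0.32×£162.00 = £5,770,549.50.
EOQ at £141.20 = 571.3 < 800, so use break Q=800: TC = 35,450×£141.20 + (35,450/800.0)×208 + (800.0/2)×0.32×£141.20 = £5,032,830.60.
EOQ at £125.30 = 606.5 < 980, so use break Q=980: TC = 35,450×£125.30 + (35,450/980.0)×208 + (980.0/2)×0.32×£125.30 = £4,469,056.12.
EOQ at £108.90 = 650.5 < 1000, so use break Q=1000: TC = 35,450×£108.90 + (35,450/1000.0)×208 + (1000.0/2)×0.32×£108.90 = £3,885,302.60.
Lowest total cost is £3,885,302.60 at Q = 1000.0.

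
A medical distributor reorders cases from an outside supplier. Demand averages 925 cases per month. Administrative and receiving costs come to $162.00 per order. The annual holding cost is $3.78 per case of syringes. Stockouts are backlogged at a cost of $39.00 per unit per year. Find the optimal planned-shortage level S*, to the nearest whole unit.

Annual demand D = 925 × 12 = 11,100.
With planned backorders, Q* = √(2DS/H) · √((H+B)/B).
√(2DS/H) = √(2 × 11,100 × 162 / 3.78) = 975.412.
√((H+B)/B) = √((3.78+39)/39) = 1.0473.
Q* ≈ 1021.589.
S* = Q* · H/(H+B) = 1021.589 × 3.78/42.78 ≈ 90.267.

S* ≈ 90 cases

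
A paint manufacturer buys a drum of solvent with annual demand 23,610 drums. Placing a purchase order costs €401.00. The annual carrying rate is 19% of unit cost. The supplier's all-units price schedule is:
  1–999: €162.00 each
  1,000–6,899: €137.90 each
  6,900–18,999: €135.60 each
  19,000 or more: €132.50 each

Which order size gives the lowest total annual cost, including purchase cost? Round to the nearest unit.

Q* ≈ 1,000 drums

Holding cost per unit per year at price C is H = 0.19·C.
For each price level, check whether its EOQ is feasible; otherwise the best quantity at that price is the breakpoint.
EOQ at €162.00 = 784.3 (feasible in tier 1): TC = 23,610×€162.00 + (23,610/784.3)×401 + (784.3/2)×0.19×€162.00 = €3,848,961.79.
EOQ at €137.90 = 850.1 < 1000, so use break Q=1000: TC = 23,610×€137.90 + (23,610/1000.0)×401 + (1000.0/2)×0.19×€137.90 = €3,278,387.11.
EOQ at €135.60 = 857.3 < 6900, so use break Q=6900: TC = 23,610×€135.60 + (23,610/6900.0)×401 + (6900.0/2)×0.19×€135.60 = €3,291,773.92.
EOQ at €132.50 = 867.3 < 19000, so use break Q=19000: TC = 23,610×€132.50 + (23,610/19000.0)×401 + (19000.0/2)×0.19×€132.50 = €3,367,985.80.
Lowest total cost is €3,278,387.11 at Q = 1000.0.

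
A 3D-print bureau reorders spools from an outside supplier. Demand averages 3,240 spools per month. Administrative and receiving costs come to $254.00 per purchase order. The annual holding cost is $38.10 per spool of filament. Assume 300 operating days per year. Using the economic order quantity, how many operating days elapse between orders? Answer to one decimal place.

T ≈ 5.6 days

Annual demand D = 3,240 × 12 = 38,880.
The optimal lot size = √(2DS/H) = √(2 × 38,880 × 254 / 38.1) ≈ 720.00.
Cycle time = Q*/D × 300 = 720.00 / 38,880 × 300 ≈ 5.556 days.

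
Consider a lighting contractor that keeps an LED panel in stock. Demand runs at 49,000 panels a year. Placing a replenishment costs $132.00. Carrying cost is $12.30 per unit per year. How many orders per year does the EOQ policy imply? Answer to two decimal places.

EOQ = √(2DS/H) = √(2 × 49,000 × 132 / 12.3) ≈ 1025.53.
Orders per year = D / Q* = 49,000 / 1025.53 ≈ 47.780.

N ≈ 47.78 orders per year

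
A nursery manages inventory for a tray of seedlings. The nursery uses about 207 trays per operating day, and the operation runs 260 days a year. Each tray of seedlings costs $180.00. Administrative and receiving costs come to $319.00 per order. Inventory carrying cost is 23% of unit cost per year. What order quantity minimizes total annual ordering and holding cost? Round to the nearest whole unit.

Q* ≈ 911 trays

Annual demand D = 207 × 260 = 53,820.
Holding cost H = 0.23 × $180.00 = $41.4000 per unit per year.
EOQ = √(2DS / H) = √(2 × 53,820 × 319 / 41.4).
= √(34,337,160 / 41.4) = √829,400 ≈ 910.714.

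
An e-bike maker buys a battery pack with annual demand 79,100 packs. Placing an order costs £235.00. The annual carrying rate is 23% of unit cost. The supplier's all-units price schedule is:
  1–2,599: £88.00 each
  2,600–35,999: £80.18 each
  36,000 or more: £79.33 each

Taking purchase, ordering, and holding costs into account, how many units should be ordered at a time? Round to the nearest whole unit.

Holding cost per unit per year at price C is H = 0.23·C.
Candidates are each tier's EOQ (if it falls in that tier) and each price-break quantity.
EOQ at £88.00 = 1355.3 (feasible in tier 1): TC = 79,100×£88.00 + (79,100/1355.3)×235 + (1355.3/2)×0.23×£88.00 = £6,988,231.05.
EOQ at £80.18 = 1419.8 < 2600, so use break Q=2600: TC = 79,100×£80.18 + (79,100/2600.0)×235 + (2600.0/2)×0.23×£80.18 = £6,373,361.24.
EOQ at £79.33 = 1427.4 < 36000, so use break Q=36000: TC = 79,100×£79.33 + (79,100/36000.0)×235 + (36000.0/2)×0.23×£79.33 = £6,603,945.55.
Lowest total cost is £6,373,361.24 at Q = 2600.0.

Q* ≈ 2,600 packs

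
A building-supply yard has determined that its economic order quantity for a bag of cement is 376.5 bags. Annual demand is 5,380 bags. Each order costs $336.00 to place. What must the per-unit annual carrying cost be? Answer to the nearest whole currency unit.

H ≈ $26

Squaring Q* = √(2DS/H) gives Q*² = 2DS/H.
From Q* = √(2DS/H): H = 2DS / Q*² = 2 × 5,380 × 336 / 376.5² = 25.5048.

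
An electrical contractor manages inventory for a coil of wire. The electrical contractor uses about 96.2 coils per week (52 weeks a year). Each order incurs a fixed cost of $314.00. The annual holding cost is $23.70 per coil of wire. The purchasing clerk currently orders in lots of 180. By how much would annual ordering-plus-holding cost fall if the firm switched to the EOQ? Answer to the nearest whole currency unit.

Annual demand D = 96.2 × 52 = 5,002.4.
EOQ = √(2DS/H) = √(2 × 5,002.4 × 314 / 23.7) ≈ 364.08.
Cost at Q* = (D/Q*)S + (Q*/2)H = √(2DSH) ≈ $8,628.66.
Cost at Q = 180: (5,002.4/180)×314 + (180/2)×23.7 = $8,726.41 + $2,133.00 = $10,859.41.
Excess = $10,859.41 − $8,628.66 = $2,230.75.

Extra cost ≈ $2,231 per year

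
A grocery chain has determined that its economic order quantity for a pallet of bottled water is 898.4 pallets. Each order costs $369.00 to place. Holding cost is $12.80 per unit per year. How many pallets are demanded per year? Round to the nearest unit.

Squaring Q* = √(2DS/H) gives Q*² = 2DS/H.
From Q* = √(2DS/H): D = Q*²H / (2S) = 898.4² × 12.8 / (2 × 369) = 13998.874.

D ≈ 13,999 pallets per year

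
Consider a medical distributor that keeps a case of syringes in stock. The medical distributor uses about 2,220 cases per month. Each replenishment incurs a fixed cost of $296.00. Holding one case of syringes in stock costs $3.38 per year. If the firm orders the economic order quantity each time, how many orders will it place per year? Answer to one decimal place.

N ≈ 12.3 orders per year

Annual demand D = 2,220 × 12 = 26,640.
EOQ = √(2DS/H) = √(2 × 26,640 × 296 / 3.38) ≈ 2160.08.
Orders per year = D / Q* = 26,640 / 2160.08 ≈ 12.333.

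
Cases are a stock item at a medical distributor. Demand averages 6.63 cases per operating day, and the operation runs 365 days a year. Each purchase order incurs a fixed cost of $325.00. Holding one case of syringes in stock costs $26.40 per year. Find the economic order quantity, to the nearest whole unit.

Q* ≈ 244 cases

Annual demand D = 6.63 × 365 = 2,419.95.
EOQ = √(2DS / H) = √(2 × 2,419.95 × 325 / 26.4).
= √(1,572,967.5 / 26.4) = √59,582.1023 ≈ 244.094.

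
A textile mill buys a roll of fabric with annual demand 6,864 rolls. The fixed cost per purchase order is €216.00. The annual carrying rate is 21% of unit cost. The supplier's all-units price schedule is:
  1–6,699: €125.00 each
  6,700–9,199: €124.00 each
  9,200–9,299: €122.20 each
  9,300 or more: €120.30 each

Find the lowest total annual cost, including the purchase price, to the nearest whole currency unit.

Holding cost per unit per year at price C is H = 0.21·C.
Evaluate total cost at each tier's feasible EOQ or, if the EOQ is below the tier, at the tier's minimum quantity.
EOQ at €125.00 = 336.1 (feasible in tier 1): TC = 6,864×€125.00 + (6,864/336.1)×216 + (336.1/2)×0.21×€125.00 = €866,822.57.
EOQ at €124.00 = 337.5 < 6700, so use break Q=6700: TC = 6,864×€124.00 + (6,864/6700.0)×216 + (6700.0/2)×0.21×€124.00 = €938,591.29.
EOQ at €122.20 = 339.9 < 9200, so use break Q=9200: TC = 6,864×€122.20 + (6,864/9200.0)×216 + (9200.0/2)×0.21×€122.20 = €956,987.15.
EOQ at €120.30 = 342.6 < 9300, so use break Q=9300: TC = 6,864×€120.30 + (6,864/9300.0)×216 + (9300.0/2)×0.21×€120.30 = €943,371.57.
Lowest total cost among the candidates is at Q = 336.1.

TC* ≈ €866,823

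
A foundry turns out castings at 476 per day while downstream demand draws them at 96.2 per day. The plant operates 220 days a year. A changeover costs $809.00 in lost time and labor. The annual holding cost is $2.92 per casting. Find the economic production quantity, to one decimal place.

Q* ≈ 3,833.7 castings

Annual demand D = 96.2 × 220 = 21,164.
Production build-up factor (1 − d/p) = 1 − 96.2/476 = 0.7979.
Q* = √(2DS / (H(1 − d/p))) = √(2 × 21,164 × 809 / (2.92 × 0.7979)).
= √(34,243,352 / 2.3299) ≈ 3833.740.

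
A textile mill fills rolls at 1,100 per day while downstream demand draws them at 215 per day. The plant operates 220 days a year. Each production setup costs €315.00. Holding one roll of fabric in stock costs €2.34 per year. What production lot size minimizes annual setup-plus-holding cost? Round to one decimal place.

Annual demand D = 215 × 220 = 47,300.
Production build-up factor (1 − d/p) = 1 − 215/1,100 = 0.8045.
Q* = √(2DS / (H(1 − d/p))) = √(2 × 47,300 × 315 / (2.34 × 0.8045)).
= √(29,799,000 / 1.8826) ≈ 3978.484.

Q* ≈ 3,978.5 rolls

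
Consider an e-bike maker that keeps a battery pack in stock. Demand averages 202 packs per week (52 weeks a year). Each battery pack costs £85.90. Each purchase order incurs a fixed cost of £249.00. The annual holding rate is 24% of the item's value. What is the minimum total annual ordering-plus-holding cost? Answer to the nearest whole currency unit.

TC* ≈ £10,385

Annual demand D = 202 × 52 = 10,504.
Holding cost H = 0.24 × £85.90 = £20.6160 per unit per year.
Q* = √(2DS/H) = √(2 × 10,504 × 249 / 20.616) ≈ 503.72.
At the optimum the two cost components are equal, so total cost = 2·(Q*/2)H = Q*·H.
Minimum total = √(2DSH) = √(2 × 10,504 × 249 × 20.616) ≈ 10384.707.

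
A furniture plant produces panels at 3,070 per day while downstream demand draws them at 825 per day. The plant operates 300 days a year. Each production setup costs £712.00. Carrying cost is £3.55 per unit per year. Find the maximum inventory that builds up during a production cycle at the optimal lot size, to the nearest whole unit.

I_max ≈ 8,521 panels

Annual demand D = 825 × 300 = 247,500.
Production build-up factor (1 − d/p) = 1 − 825/3,070 = 0.7313.
Q* = √(2DS / (H(1 − d/p))) = √(2 × 247,500 × 712 / (3.55 × 0.7313)).
= √(352,440,000 / 2.596) ≈ 11651.704.
Maximum inventory = Q*(1 − d/p) = 11651.704 × 0.7313 ≈ 8520.546.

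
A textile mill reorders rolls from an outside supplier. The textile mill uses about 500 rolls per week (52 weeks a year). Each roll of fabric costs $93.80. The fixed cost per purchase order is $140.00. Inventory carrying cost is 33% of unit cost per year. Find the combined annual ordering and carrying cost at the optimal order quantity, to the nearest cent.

TC* ≈ $15,011.50

Annual demand D = 500 × 52 = 26,000.
Holding cost H = 0.33 × $93.80 = $30.9540 per unit per year.
The optimal lot size = √(2DS/H) = √(2 × 26,000 × 140 / 30.954) ≈ 484.96.
At Q*, ordering cost (D/Q*)S equals holding cost (Q*/2)H, each = √(DSH/2).
Minimum total = √(2DSH) = √(2 × 26,000 × 140 × 30.954) ≈ 15011.500.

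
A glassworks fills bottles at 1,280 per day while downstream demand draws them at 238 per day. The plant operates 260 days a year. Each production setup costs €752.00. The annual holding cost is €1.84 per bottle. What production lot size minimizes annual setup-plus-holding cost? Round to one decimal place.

Annual demand D = 238 × 260 = 61,880.
Production build-up factor (1 − d/p) = 1 − 238/1,280 = 0.8141.
Q* = √(2DS / (H(1 − d/p))) = √(2 × 61,880 × 752 / (1.84 × 0.8141)).
= √(93,067,520 / 1.4979) ≈ 7882.451.

Q* ≈ 7,882.5 bottles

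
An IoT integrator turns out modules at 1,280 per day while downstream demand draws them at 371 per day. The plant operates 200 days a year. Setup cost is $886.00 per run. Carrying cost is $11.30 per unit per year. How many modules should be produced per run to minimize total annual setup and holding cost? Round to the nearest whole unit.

Q* ≈ 4,048 modules

Annual demand D = 371 × 200 = 74,200.
Production build-up factor (1 − d/p) = 1 − 371/1,280 = 0.7102.
Q* = √(2DS / (H(1 − d/p))) = √(2 × 74,200 × 886 / (11.3 × 0.7102)).
= √(131,482,400 / 8.0248) ≈ 4047.787.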